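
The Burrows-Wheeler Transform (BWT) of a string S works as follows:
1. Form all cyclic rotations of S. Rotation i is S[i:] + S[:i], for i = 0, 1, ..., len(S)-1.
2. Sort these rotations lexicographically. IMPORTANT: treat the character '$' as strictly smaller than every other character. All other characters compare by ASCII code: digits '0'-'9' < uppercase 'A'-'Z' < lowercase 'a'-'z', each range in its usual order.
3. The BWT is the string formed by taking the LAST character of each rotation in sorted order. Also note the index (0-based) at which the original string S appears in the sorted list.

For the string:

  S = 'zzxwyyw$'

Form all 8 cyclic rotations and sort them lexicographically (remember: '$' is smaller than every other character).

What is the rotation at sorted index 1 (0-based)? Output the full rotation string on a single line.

Answer: w$zzxwyy

Derivation:
All 8 rotations (rotation i = S[i:]+S[:i]):
  rot[0] = zzxwyyw$
  rot[1] = zxwyyw$z
  rot[2] = xwyyw$zz
  rot[3] = wyyw$zzx
  rot[4] = yyw$zzxw
  rot[5] = yw$zzxwy
  rot[6] = w$zzxwyy
  rot[7] = $zzxwyyw
Sorted (with $ < everything):
  sorted[0] = $zzxwyyw
  sorted[1] = w$zzxwyy
  sorted[2] = wyyw$zzx
  sorted[3] = xwyyw$zz
  sorted[4] = yw$zzxwy
  sorted[5] = yyw$zzxw
  sorted[6] = zxwyyw$z
  sorted[7] = zzxwyyw$
sorted[1] = w$zzxwyy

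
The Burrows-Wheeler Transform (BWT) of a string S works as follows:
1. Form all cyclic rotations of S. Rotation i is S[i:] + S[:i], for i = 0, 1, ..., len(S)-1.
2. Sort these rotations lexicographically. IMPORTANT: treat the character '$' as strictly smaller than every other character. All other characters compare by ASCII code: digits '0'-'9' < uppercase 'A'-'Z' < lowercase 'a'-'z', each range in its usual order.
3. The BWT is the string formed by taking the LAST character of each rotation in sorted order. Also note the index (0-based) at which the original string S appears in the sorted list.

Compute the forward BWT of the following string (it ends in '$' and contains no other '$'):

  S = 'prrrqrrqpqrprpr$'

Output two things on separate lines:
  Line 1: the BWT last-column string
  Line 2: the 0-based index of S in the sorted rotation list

All 16 rotations (rotation i = S[i:]+S[:i]):
  rot[0] = prrrqrrqpqrprpr$
  rot[1] = rrrqrrqpqrprpr$p
  rot[2] = rrqrrqpqrprpr$pr
  rot[3] = rqrrqpqrprpr$prr
  rot[4] = qrrqpqrprpr$prrr
  rot[5] = rrqpqrprpr$prrrq
  rot[6] = rqpqrprpr$prrrqr
  rot[7] = qpqrprpr$prrrqrr
  rot[8] = pqrprpr$prrrqrrq
  rot[9] = qrprpr$prrrqrrqp
  rot[10] = rprpr$prrrqrrqpq
  rot[11] = prpr$prrrqrrqpqr
  rot[12] = rpr$prrrqrrqpqrp
  rot[13] = pr$prrrqrrqpqrpr
  rot[14] = r$prrrqrrqpqrprp
  rot[15] = $prrrqrrqpqrprpr
Sorted (with $ < everything):
  sorted[0] = $prrrqrrqpqrprpr  (last char: 'r')
  sorted[1] = pqrprpr$prrrqrrq  (last char: 'q')
  sorted[2] = pr$prrrqrrqpqrpr  (last char: 'r')
  sorted[3] = prpr$prrrqrrqpqr  (last char: 'r')
  sorted[4] = prrrqrrqpqrprpr$  (last char: '$')
  sorted[5] = qpqrprpr$prrrqrr  (last char: 'r')
  sorted[6] = qrprpr$prrrqrrqp  (last char: 'p')
  sorted[7] = qrrqpqrprpr$prrr  (last char: 'r')
  sorted[8] = r$prrrqrrqpqrprp  (last char: 'p')
  sorted[9] = rpr$prrrqrrqpqrp  (last char: 'p')
  sorted[10] = rprpr$prrrqrrqpq  (last char: 'q')
  sorted[11] = rqpqrprpr$prrrqr  (last char: 'r')
  sorted[12] = rqrrqpqrprpr$prr  (last char: 'r')
  sorted[13] = rrqpqrprpr$prrrq  (last char: 'q')
  sorted[14] = rrqrrqpqrprpr$pr  (last char: 'r')
  sorted[15] = rrrqrrqpqrprpr$p  (last char: 'p')
Last column: rqrr$rprppqrrqrp
Original string S is at sorted index 4

Answer: rqrr$rprppqrrqrp
4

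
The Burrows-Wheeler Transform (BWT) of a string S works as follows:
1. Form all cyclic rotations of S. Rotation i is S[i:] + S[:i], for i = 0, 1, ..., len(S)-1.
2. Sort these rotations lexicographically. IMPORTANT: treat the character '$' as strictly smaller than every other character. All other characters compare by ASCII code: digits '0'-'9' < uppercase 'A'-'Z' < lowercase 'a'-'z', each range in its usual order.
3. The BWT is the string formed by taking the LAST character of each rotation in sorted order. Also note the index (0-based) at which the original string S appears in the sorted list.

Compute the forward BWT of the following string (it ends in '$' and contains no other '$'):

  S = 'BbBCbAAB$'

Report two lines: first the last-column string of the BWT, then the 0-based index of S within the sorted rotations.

All 9 rotations (rotation i = S[i:]+S[:i]):
  rot[0] = BbBCbAAB$
  rot[1] = bBCbAAB$B
  rot[2] = BCbAAB$Bb
  rot[3] = CbAAB$BbB
  rot[4] = bAAB$BbBC
  rot[5] = AAB$BbBCb
  rot[6] = AB$BbBCbA
  rot[7] = B$BbBCbAA
  rot[8] = $BbBCbAAB
Sorted (with $ < everything):
  sorted[0] = $BbBCbAAB  (last char: 'B')
  sorted[1] = AAB$BbBCb  (last char: 'b')
  sorted[2] = AB$BbBCbA  (last char: 'A')
  sorted[3] = B$BbBCbAA  (last char: 'A')
  sorted[4] = BCbAAB$Bb  (last char: 'b')
  sorted[5] = BbBCbAAB$  (last char: '$')
  sorted[6] = CbAAB$BbB  (last char: 'B')
  sorted[7] = bAAB$BbBC  (last char: 'C')
  sorted[8] = bBCbAAB$B  (last char: 'B')
Last column: BbAAb$BCB
Original string S is at sorted index 5

Answer: BbAAb$BCB
5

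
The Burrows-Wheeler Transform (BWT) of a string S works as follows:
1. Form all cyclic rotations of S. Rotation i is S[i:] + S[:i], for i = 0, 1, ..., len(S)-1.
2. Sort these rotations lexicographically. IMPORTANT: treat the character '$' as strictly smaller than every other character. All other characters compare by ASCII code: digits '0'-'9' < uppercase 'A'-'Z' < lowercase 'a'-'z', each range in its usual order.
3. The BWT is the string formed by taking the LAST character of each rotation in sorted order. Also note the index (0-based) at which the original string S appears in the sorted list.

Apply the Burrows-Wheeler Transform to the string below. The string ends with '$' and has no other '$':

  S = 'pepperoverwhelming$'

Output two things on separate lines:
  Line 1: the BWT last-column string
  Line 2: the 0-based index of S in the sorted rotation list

All 19 rotations (rotation i = S[i:]+S[:i]):
  rot[0] = pepperoverwhelming$
  rot[1] = epperoverwhelming$p
  rot[2] = pperoverwhelming$pe
  rot[3] = peroverwhelming$pep
  rot[4] = eroverwhelming$pepp
  rot[5] = roverwhelming$peppe
  rot[6] = overwhelming$pepper
  rot[7] = verwhelming$peppero
  rot[8] = erwhelming$pepperov
  rot[9] = rwhelming$pepperove
  rot[10] = whelming$pepperover
  rot[11] = helming$pepperoverw
  rot[12] = elming$pepperoverwh
  rot[13] = lming$pepperoverwhe
  rot[14] = ming$pepperoverwhel
  rot[15] = ing$pepperoverwhelm
  rot[16] = ng$pepperoverwhelmi
  rot[17] = g$pepperoverwhelmin
  rot[18] = $pepperoverwhelming
Sorted (with $ < everything):
  sorted[0] = $pepperoverwhelming  (last char: 'g')
  sorted[1] = elming$pepperoverwh  (last char: 'h')
  sorted[2] = epperoverwhelming$p  (last char: 'p')
  sorted[3] = eroverwhelming$pepp  (last char: 'p')
  sorted[4] = erwhelming$pepperov  (last char: 'v')
  sorted[5] = g$pepperoverwhelmin  (last char: 'n')
  sorted[6] = helming$pepperoverw  (last char: 'w')
  sorted[7] = ing$pepperoverwhelm  (last char: 'm')
  sorted[8] = lming$pepperoverwhe  (last char: 'e')
  sorted[9] = ming$pepperoverwhel  (last char: 'l')
  sorted[10] = ng$pepperoverwhelmi  (last char: 'i')
  sorted[11] = overwhelming$pepper  (last char: 'r')
  sorted[12] = pepperoverwhelming$  (last char: '$')
  sorted[13] = peroverwhelming$pep  (last char: 'p')
  sorted[14] = pperoverwhelming$pe  (last char: 'e')
  sorted[15] = roverwhelming$peppe  (last char: 'e')
  sorted[16] = rwhelming$pepperove  (last char: 'e')
  sorted[17] = verwhelming$peppero  (last char: 'o')
  sorted[18] = whelming$pepperover  (last char: 'r')
Last column: ghppvnwmelir$peeeor
Original string S is at sorted index 12

Answer: ghppvnwmelir$peeeor
12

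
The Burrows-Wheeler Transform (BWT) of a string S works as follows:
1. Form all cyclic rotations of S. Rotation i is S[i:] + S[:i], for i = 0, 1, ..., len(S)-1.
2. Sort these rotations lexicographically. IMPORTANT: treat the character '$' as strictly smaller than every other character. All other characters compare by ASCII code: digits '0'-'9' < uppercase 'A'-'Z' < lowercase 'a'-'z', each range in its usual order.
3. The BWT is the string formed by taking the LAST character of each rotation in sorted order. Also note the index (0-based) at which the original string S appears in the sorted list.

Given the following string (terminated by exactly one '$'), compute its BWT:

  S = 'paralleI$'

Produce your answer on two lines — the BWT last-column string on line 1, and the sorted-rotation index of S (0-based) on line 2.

All 9 rotations (rotation i = S[i:]+S[:i]):
  rot[0] = paralleI$
  rot[1] = aralleI$p
  rot[2] = ralleI$pa
  rot[3] = alleI$par
  rot[4] = lleI$para
  rot[5] = leI$paral
  rot[6] = eI$parall
  rot[7] = I$paralle
  rot[8] = $paralleI
Sorted (with $ < everything):
  sorted[0] = $paralleI  (last char: 'I')
  sorted[1] = I$paralle  (last char: 'e')
  sorted[2] = alleI$par  (last char: 'r')
  sorted[3] = aralleI$p  (last char: 'p')
  sorted[4] = eI$parall  (last char: 'l')
  sorted[5] = leI$paral  (last char: 'l')
  sorted[6] = lleI$para  (last char: 'a')
  sorted[7] = paralleI$  (last char: '$')
  sorted[8] = ralleI$pa  (last char: 'a')
Last column: Ierplla$a
Original string S is at sorted index 7

Answer: Ierplla$a
7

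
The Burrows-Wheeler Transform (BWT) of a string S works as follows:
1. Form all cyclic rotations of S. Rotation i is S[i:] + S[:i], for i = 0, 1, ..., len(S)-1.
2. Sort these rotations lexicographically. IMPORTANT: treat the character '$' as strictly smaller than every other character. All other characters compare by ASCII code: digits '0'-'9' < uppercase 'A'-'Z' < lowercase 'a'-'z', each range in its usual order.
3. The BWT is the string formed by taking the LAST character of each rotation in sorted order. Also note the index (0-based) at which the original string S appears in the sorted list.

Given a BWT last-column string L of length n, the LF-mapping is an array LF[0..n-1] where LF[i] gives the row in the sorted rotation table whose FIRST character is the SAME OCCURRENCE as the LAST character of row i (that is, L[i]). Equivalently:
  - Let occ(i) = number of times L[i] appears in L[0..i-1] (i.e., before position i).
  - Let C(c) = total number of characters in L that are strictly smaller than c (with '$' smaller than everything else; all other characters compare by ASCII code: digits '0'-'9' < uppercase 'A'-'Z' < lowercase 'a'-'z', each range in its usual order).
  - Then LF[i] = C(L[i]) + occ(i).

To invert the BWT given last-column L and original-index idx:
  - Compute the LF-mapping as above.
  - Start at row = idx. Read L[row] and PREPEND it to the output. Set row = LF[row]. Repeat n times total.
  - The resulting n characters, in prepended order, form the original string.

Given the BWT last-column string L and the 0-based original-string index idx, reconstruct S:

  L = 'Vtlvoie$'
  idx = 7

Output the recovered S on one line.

LF mapping: 1 6 4 7 5 3 2 0
Walk LF starting at row 7, prepending L[row]:
  step 1: row=7, L[7]='$', prepend. Next row=LF[7]=0
  step 2: row=0, L[0]='V', prepend. Next row=LF[0]=1
  step 3: row=1, L[1]='t', prepend. Next row=LF[1]=6
  step 4: row=6, L[6]='e', prepend. Next row=LF[6]=2
  step 5: row=2, L[2]='l', prepend. Next row=LF[2]=4
  step 6: row=4, L[4]='o', prepend. Next row=LF[4]=5
  step 7: row=5, L[5]='i', prepend. Next row=LF[5]=3
  step 8: row=3, L[3]='v', prepend. Next row=LF[3]=7
Reversed output: violetV$

Answer: violetV$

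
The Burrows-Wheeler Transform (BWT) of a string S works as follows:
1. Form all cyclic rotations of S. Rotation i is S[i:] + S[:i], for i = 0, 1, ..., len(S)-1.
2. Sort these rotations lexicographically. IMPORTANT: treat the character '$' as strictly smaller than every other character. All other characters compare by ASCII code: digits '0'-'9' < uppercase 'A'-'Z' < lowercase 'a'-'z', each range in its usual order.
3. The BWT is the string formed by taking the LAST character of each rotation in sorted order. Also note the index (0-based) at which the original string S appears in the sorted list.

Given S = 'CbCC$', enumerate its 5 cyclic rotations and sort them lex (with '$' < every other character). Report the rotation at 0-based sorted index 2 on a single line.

All 5 rotations (rotation i = S[i:]+S[:i]):
  rot[0] = CbCC$
  rot[1] = bCC$C
  rot[2] = CC$Cb
  rot[3] = C$CbC
  rot[4] = $CbCC
Sorted (with $ < everything):
  sorted[0] = $CbCC
  sorted[1] = C$CbC
  sorted[2] = CC$Cb
  sorted[3] = CbCC$
  sorted[4] = bCC$C
sorted[2] = CC$Cb

Answer: CC$Cb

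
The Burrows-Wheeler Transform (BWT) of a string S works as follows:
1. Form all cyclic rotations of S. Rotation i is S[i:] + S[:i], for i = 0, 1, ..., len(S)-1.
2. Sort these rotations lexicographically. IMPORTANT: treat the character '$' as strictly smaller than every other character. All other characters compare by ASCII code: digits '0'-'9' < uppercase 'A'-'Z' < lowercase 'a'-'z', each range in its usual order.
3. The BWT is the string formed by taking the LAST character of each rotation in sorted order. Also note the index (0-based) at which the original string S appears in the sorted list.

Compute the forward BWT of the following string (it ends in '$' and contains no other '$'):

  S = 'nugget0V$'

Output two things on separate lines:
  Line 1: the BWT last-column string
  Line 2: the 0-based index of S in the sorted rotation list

All 9 rotations (rotation i = S[i:]+S[:i]):
  rot[0] = nugget0V$
  rot[1] = ugget0V$n
  rot[2] = gget0V$nu
  rot[3] = get0V$nug
  rot[4] = et0V$nugg
  rot[5] = t0V$nugge
  rot[6] = 0V$nugget
  rot[7] = V$nugget0
  rot[8] = $nugget0V
Sorted (with $ < everything):
  sorted[0] = $nugget0V  (last char: 'V')
  sorted[1] = 0V$nugget  (last char: 't')
  sorted[2] = V$nugget0  (last char: '0')
  sorted[3] = et0V$nugg  (last char: 'g')
  sorted[4] = get0V$nug  (last char: 'g')
  sorted[5] = gget0V$nu  (last char: 'u')
  sorted[6] = nugget0V$  (last char: '$')
  sorted[7] = t0V$nugge  (last char: 'e')
  sorted[8] = ugget0V$n  (last char: 'n')
Last column: Vt0ggu$en
Original string S is at sorted index 6

Answer: Vt0ggu$en
6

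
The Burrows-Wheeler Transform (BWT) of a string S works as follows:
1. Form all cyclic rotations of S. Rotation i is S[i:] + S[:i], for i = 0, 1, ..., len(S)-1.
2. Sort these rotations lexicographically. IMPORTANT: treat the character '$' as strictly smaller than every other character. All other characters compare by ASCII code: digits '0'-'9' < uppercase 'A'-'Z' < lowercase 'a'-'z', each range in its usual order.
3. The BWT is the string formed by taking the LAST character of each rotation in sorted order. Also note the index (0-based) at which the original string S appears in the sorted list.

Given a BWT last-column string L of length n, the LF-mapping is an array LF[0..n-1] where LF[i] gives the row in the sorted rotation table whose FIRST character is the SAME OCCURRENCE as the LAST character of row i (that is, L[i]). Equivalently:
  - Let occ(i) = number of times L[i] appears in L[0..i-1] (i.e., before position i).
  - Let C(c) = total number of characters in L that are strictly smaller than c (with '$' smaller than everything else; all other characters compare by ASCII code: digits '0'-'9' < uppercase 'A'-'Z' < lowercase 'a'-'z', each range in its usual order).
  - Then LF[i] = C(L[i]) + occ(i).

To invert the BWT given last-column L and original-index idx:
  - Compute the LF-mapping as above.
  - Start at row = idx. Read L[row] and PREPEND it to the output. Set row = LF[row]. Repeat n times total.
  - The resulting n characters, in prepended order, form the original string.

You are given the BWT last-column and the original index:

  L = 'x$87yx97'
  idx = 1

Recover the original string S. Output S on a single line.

LF mapping: 5 0 3 1 7 6 4 2
Walk LF starting at row 1, prepending L[row]:
  step 1: row=1, L[1]='$', prepend. Next row=LF[1]=0
  step 2: row=0, L[0]='x', prepend. Next row=LF[0]=5
  step 3: row=5, L[5]='x', prepend. Next row=LF[5]=6
  step 4: row=6, L[6]='9', prepend. Next row=LF[6]=4
  step 5: row=4, L[4]='y', prepend. Next row=LF[4]=7
  step 6: row=7, L[7]='7', prepend. Next row=LF[7]=2
  step 7: row=2, L[2]='8', prepend. Next row=LF[2]=3
  step 8: row=3, L[3]='7', prepend. Next row=LF[3]=1
Reversed output: 787y9xx$

Answer: 787y9xx$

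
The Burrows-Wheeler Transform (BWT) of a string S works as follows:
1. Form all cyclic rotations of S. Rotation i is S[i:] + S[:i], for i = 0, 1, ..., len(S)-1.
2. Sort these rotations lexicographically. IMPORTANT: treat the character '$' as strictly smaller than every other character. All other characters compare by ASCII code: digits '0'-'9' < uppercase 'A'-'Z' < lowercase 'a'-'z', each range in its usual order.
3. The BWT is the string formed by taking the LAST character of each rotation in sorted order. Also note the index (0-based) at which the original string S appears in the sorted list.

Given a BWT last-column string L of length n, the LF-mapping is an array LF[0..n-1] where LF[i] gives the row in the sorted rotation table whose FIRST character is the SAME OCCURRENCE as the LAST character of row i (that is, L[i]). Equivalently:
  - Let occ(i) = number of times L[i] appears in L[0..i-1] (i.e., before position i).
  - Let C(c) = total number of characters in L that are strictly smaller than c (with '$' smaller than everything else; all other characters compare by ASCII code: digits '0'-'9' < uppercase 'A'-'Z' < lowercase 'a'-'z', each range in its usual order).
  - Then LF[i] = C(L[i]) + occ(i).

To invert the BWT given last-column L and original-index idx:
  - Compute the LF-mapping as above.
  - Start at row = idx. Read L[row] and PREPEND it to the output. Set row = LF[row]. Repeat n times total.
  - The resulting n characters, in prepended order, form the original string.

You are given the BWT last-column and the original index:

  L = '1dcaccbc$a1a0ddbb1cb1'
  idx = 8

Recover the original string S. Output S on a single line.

Answer: abcaba1bc1dc1cd0bdc1$

Derivation:
LF mapping: 2 18 13 6 14 15 9 16 0 7 3 8 1 19 20 10 11 4 17 12 5
Walk LF starting at row 8, prepending L[row]:
  step 1: row=8, L[8]='$', prepend. Next row=LF[8]=0
  step 2: row=0, L[0]='1', prepend. Next row=LF[0]=2
  step 3: row=2, L[2]='c', prepend. Next row=LF[2]=13
  step 4: row=13, L[13]='d', prepend. Next row=LF[13]=19
  step 5: row=19, L[19]='b', prepend. Next row=LF[19]=12
  step 6: row=12, L[12]='0', prepend. Next row=LF[12]=1
  step 7: row=1, L[1]='d', prepend. Next row=LF[1]=18
  step 8: row=18, L[18]='c', prepend. Next row=LF[18]=17
  step 9: row=17, L[17]='1', prepend. Next row=LF[17]=4
  step 10: row=4, L[4]='c', prepend. Next row=LF[4]=14
  step 11: row=14, L[14]='d', prepend. Next row=LF[14]=20
  step 12: row=20, L[20]='1', prepend. Next row=LF[20]=5
  step 13: row=5, L[5]='c', prepend. Next row=LF[5]=15
  step 14: row=15, L[15]='b', prepend. Next row=LF[15]=10
  step 15: row=10, L[10]='1', prepend. Next row=LF[10]=3
  step 16: row=3, L[3]='a', prepend. Next row=LF[3]=6
  step 17: row=6, L[6]='b', prepend. Next row=LF[6]=9
  step 18: row=9, L[9]='a', prepend. Next row=LF[9]=7
  step 19: row=7, L[7]='c', prepend. Next row=LF[7]=16
  step 20: row=16, L[16]='b', prepend. Next row=LF[16]=11
  step 21: row=11, L[11]='a', prepend. Next row=LF[11]=8
Reversed output: abcaba1bc1dc1cd0bdc1$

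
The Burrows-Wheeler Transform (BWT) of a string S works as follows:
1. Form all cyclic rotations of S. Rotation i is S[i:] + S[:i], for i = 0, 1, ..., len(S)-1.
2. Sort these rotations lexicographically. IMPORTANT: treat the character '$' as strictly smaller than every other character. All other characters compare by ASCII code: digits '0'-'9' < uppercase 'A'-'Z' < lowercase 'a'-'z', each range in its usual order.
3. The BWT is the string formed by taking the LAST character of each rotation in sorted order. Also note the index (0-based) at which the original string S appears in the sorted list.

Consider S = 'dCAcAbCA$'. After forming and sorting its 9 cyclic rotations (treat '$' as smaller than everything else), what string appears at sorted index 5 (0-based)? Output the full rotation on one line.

All 9 rotations (rotation i = S[i:]+S[:i]):
  rot[0] = dCAcAbCA$
  rot[1] = CAcAbCA$d
  rot[2] = AcAbCA$dC
  rot[3] = cAbCA$dCA
  rot[4] = AbCA$dCAc
  rot[5] = bCA$dCAcA
  rot[6] = CA$dCAcAb
  rot[7] = A$dCAcAbC
  rot[8] = $dCAcAbCA
Sorted (with $ < everything):
  sorted[0] = $dCAcAbCA
  sorted[1] = A$dCAcAbC
  sorted[2] = AbCA$dCAc
  sorted[3] = AcAbCA$dC
  sorted[4] = CA$dCAcAb
  sorted[5] = CAcAbCA$d
  sorted[6] = bCA$dCAcA
  sorted[7] = cAbCA$dCA
  sorted[8] = dCAcAbCA$
sorted[5] = CAcAbCA$d

Answer: CAcAbCA$d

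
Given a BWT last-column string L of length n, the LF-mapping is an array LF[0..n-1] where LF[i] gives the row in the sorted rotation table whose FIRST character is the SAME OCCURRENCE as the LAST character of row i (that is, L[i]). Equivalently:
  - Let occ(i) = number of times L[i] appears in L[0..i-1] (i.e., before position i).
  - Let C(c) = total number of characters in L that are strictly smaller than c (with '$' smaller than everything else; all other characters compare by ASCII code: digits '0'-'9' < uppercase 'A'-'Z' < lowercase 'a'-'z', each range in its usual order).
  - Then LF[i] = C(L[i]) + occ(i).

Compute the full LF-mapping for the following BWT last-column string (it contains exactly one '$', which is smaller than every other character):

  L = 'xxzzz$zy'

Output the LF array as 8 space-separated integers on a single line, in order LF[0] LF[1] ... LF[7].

Answer: 1 2 4 5 6 0 7 3

Derivation:
Char counts: '$':1, 'x':2, 'y':1, 'z':4
C (first-col start): C('$')=0, C('x')=1, C('y')=3, C('z')=4
L[0]='x': occ=0, LF[0]=C('x')+0=1+0=1
L[1]='x': occ=1, LF[1]=C('x')+1=1+1=2
L[2]='z': occ=0, LF[2]=C('z')+0=4+0=4
L[3]='z': occ=1, LF[3]=C('z')+1=4+1=5
L[4]='z': occ=2, LF[4]=C('z')+2=4+2=6
L[5]='$': occ=0, LF[5]=C('$')+0=0+0=0
L[6]='z': occ=3, LF[6]=C('z')+3=4+3=7
L[7]='y': occ=0, LF[7]=C('y')+0=3+0=3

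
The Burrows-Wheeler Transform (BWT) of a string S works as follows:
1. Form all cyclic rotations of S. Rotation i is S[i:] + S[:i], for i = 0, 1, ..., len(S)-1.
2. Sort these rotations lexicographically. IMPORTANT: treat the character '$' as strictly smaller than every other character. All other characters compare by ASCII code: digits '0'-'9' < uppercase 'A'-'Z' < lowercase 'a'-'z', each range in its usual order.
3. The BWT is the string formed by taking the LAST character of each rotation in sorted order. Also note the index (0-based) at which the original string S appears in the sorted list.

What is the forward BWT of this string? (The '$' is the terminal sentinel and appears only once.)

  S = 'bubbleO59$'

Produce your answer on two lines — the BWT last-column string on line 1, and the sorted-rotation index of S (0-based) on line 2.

All 10 rotations (rotation i = S[i:]+S[:i]):
  rot[0] = bubbleO59$
  rot[1] = ubbleO59$b
  rot[2] = bbleO59$bu
  rot[3] = bleO59$bub
  rot[4] = leO59$bubb
  rot[5] = eO59$bubbl
  rot[6] = O59$bubble
  rot[7] = 59$bubbleO
  rot[8] = 9$bubbleO5
  rot[9] = $bubbleO59
Sorted (with $ < everything):
  sorted[0] = $bubbleO59  (last char: '9')
  sorted[1] = 59$bubbleO  (last char: 'O')
  sorted[2] = 9$bubbleO5  (last char: '5')
  sorted[3] = O59$bubble  (last char: 'e')
  sorted[4] = bbleO59$bu  (last char: 'u')
  sorted[5] = bleO59$bub  (last char: 'b')
  sorted[6] = bubbleO59$  (last char: '$')
  sorted[7] = eO59$bubbl  (last char: 'l')
  sorted[8] = leO59$bubb  (last char: 'b')
  sorted[9] = ubbleO59$b  (last char: 'b')
Last column: 9O5eub$lbb
Original string S is at sorted index 6

Answer: 9O5eub$lbb
6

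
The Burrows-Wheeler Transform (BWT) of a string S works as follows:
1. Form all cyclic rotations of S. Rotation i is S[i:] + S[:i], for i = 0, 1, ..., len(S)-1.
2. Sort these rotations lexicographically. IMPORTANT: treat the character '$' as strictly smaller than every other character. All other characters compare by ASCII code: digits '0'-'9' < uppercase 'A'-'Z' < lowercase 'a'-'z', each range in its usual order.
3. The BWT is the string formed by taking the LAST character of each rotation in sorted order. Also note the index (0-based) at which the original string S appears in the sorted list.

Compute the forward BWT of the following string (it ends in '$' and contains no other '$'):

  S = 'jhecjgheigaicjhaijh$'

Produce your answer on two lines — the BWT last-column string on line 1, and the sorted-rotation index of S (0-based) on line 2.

All 20 rotations (rotation i = S[i:]+S[:i]):
  rot[0] = jhecjgheigaicjhaijh$
  rot[1] = hecjgheigaicjhaijh$j
  rot[2] = ecjgheigaicjhaijh$jh
  rot[3] = cjgheigaicjhaijh$jhe
  rot[4] = jgheigaicjhaijh$jhec
  rot[5] = gheigaicjhaijh$jhecj
  rot[6] = heigaicjhaijh$jhecjg
  rot[7] = eigaicjhaijh$jhecjgh
  rot[8] = igaicjhaijh$jhecjghe
  rot[9] = gaicjhaijh$jhecjghei
  rot[10] = aicjhaijh$jhecjgheig
  rot[11] = icjhaijh$jhecjgheiga
  rot[12] = cjhaijh$jhecjgheigai
  rot[13] = jhaijh$jhecjgheigaic
  rot[14] = haijh$jhecjgheigaicj
  rot[15] = aijh$jhecjgheigaicjh
  rot[16] = ijh$jhecjgheigaicjha
  rot[17] = jh$jhecjgheigaicjhai
  rot[18] = h$jhecjgheigaicjhaij
  rot[19] = $jhecjgheigaicjhaijh
Sorted (with $ < everything):
  sorted[0] = $jhecjgheigaicjhaijh  (last char: 'h')
  sorted[1] = aicjhaijh$jhecjgheig  (last char: 'g')
  sorted[2] = aijh$jhecjgheigaicjh  (last char: 'h')
  sorted[3] = cjgheigaicjhaijh$jhe  (last char: 'e')
  sorted[4] = cjhaijh$jhecjgheigai  (last char: 'i')
  sorted[5] = ecjgheigaicjhaijh$jh  (last char: 'h')
  sorted[6] = eigaicjhaijh$jhecjgh  (last char: 'h')
  sorted[7] = gaicjhaijh$jhecjghei  (last char: 'i')
  sorted[8] = gheigaicjhaijh$jhecj  (last char: 'j')
  sorted[9] = h$jhecjgheigaicjhaij  (last char: 'j')
  sorted[10] = haijh$jhecjgheigaicj  (last char: 'j')
  sorted[11] = hecjgheigaicjhaijh$j  (last char: 'j')
  sorted[12] = heigaicjhaijh$jhecjg  (last char: 'g')
  sorted[13] = icjhaijh$jhecjgheiga  (last char: 'a')
  sorted[14] = igaicjhaijh$jhecjghe  (last char: 'e')
  sorted[15] = ijh$jhecjgheigaicjha  (last char: 'a')
  sorted[16] = jgheigaicjhaijh$jhec  (last char: 'c')
  sorted[17] = jh$jhecjgheigaicjhai  (last char: 'i')
  sorted[18] = jhaijh$jhecjgheigaic  (last char: 'c')
  sorted[19] = jhecjgheigaicjhaijh$  (last char: '$')
Last column: hgheihhijjjjgaeacic$
Original string S is at sorted index 19

Answer: hgheihhijjjjgaeacic$
19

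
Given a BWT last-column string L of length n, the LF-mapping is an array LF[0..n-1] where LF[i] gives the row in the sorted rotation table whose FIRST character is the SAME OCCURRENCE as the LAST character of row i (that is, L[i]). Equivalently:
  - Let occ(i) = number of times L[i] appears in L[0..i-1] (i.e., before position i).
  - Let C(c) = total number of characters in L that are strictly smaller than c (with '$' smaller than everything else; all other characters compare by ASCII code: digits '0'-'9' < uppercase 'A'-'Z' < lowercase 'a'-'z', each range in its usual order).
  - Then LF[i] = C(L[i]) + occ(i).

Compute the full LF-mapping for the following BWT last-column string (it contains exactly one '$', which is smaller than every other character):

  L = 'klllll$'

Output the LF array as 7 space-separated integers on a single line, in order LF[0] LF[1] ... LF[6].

Answer: 1 2 3 4 5 6 0

Derivation:
Char counts: '$':1, 'k':1, 'l':5
C (first-col start): C('$')=0, C('k')=1, C('l')=2
L[0]='k': occ=0, LF[0]=C('k')+0=1+0=1
L[1]='l': occ=0, LF[1]=C('l')+0=2+0=2
L[2]='l': occ=1, LF[2]=C('l')+1=2+1=3
L[3]='l': occ=2, LF[3]=C('l')+2=2+2=4
L[4]='l': occ=3, LF[4]=C('l')+3=2+3=5
L[5]='l': occ=4, LF[5]=C('l')+4=2+4=6
L[6]='$': occ=0, LF[6]=C('$')+0=0+0=0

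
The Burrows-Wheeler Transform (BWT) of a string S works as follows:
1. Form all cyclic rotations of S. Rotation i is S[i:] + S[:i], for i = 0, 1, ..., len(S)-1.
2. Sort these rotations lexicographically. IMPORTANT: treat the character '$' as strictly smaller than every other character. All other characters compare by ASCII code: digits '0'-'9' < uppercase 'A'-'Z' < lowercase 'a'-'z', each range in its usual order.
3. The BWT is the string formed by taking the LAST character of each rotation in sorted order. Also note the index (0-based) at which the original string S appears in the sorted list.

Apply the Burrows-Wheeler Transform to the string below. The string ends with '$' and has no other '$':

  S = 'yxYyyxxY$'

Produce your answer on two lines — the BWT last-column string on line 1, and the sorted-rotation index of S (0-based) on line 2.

Answer: Yxxxyy$yY
6

Derivation:
All 9 rotations (rotation i = S[i:]+S[:i]):
  rot[0] = yxYyyxxY$
  rot[1] = xYyyxxY$y
  rot[2] = YyyxxY$yx
  rot[3] = yyxxY$yxY
  rot[4] = yxxY$yxYy
  rot[5] = xxY$yxYyy
  rot[6] = xY$yxYyyx
  rot[7] = Y$yxYyyxx
  rot[8] = $yxYyyxxY
Sorted (with $ < everything):
  sorted[0] = $yxYyyxxY  (last char: 'Y')
  sorted[1] = Y$yxYyyxx  (last char: 'x')
  sorted[2] = YyyxxY$yx  (last char: 'x')
  sorted[3] = xY$yxYyyx  (last char: 'x')
  sorted[4] = xYyyxxY$y  (last char: 'y')
  sorted[5] = xxY$yxYyy  (last char: 'y')
  sorted[6] = yxYyyxxY$  (last char: '$')
  sorted[7] = yxxY$yxYy  (last char: 'y')
  sorted[8] = yyxxY$yxY  (last char: 'Y')
Last column: Yxxxyy$yY
Original string S is at sorted index 6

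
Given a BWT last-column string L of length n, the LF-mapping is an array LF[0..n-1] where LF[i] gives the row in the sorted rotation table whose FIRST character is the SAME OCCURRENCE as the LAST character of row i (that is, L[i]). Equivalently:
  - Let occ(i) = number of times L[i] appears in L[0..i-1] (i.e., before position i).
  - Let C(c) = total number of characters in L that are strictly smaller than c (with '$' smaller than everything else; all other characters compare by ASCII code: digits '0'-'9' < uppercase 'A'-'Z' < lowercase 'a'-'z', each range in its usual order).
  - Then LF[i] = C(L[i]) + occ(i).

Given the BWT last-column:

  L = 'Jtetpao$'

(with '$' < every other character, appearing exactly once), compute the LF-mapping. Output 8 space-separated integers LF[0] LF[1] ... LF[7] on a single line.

Answer: 1 6 3 7 5 2 4 0

Derivation:
Char counts: '$':1, 'J':1, 'a':1, 'e':1, 'o':1, 'p':1, 't':2
C (first-col start): C('$')=0, C('J')=1, C('a')=2, C('e')=3, C('o')=4, C('p')=5, C('t')=6
L[0]='J': occ=0, LF[0]=C('J')+0=1+0=1
L[1]='t': occ=0, LF[1]=C('t')+0=6+0=6
L[2]='e': occ=0, LF[2]=C('e')+0=3+0=3
L[3]='t': occ=1, LF[3]=C('t')+1=6+1=7
L[4]='p': occ=0, LF[4]=C('p')+0=5+0=5
L[5]='a': occ=0, LF[5]=C('a')+0=2+0=2
L[6]='o': occ=0, LF[6]=C('o')+0=4+0=4
L[7]='$': occ=0, LF[7]=C('$')+0=0+0=0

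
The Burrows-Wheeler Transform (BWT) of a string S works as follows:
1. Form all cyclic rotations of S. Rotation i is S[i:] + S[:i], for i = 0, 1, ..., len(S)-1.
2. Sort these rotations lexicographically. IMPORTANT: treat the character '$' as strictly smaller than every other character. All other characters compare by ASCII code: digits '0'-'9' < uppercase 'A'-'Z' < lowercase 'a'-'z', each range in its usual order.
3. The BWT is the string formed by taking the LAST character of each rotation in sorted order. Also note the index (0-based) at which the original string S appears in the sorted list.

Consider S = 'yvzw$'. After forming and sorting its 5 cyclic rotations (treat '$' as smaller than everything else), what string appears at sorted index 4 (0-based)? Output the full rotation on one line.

Answer: zw$yv

Derivation:
All 5 rotations (rotation i = S[i:]+S[:i]):
  rot[0] = yvzw$
  rot[1] = vzw$y
  rot[2] = zw$yv
  rot[3] = w$yvz
  rot[4] = $yvzw
Sorted (with $ < everything):
  sorted[0] = $yvzw
  sorted[1] = vzw$y
  sorted[2] = w$yvz
  sorted[3] = yvzw$
  sorted[4] = zw$yv
sorted[4] = zw$yv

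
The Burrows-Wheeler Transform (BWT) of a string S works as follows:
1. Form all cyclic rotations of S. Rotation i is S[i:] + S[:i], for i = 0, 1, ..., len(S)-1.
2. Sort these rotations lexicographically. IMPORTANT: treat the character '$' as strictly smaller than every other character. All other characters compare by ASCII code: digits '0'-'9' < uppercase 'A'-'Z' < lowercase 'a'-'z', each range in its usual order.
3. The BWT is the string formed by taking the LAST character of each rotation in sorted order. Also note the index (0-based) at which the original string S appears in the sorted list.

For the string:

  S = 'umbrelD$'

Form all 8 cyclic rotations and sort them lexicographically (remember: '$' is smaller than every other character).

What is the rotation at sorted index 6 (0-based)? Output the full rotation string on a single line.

Answer: relD$umb

Derivation:
All 8 rotations (rotation i = S[i:]+S[:i]):
  rot[0] = umbrelD$
  rot[1] = mbrelD$u
  rot[2] = brelD$um
  rot[3] = relD$umb
  rot[4] = elD$umbr
  rot[5] = lD$umbre
  rot[6] = D$umbrel
  rot[7] = $umbrelD
Sorted (with $ < everything):
  sorted[0] = $umbrelD
  sorted[1] = D$umbrel
  sorted[2] = brelD$um
  sorted[3] = elD$umbr
  sorted[4] = lD$umbre
  sorted[5] = mbrelD$u
  sorted[6] = relD$umb
  sorted[7] = umbrelD$
sorted[6] = relD$umb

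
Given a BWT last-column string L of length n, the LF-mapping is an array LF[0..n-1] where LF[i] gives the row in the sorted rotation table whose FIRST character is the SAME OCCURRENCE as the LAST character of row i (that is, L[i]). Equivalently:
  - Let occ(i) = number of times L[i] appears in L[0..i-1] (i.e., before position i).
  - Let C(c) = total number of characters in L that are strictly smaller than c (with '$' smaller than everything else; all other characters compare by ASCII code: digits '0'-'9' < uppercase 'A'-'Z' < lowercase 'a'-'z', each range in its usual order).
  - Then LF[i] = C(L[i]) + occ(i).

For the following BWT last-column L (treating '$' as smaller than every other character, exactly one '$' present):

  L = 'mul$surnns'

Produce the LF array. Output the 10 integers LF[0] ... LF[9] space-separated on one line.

Char counts: '$':1, 'l':1, 'm':1, 'n':2, 'r':1, 's':2, 'u':2
C (first-col start): C('$')=0, C('l')=1, C('m')=2, C('n')=3, C('r')=5, C('s')=6, C('u')=8
L[0]='m': occ=0, LF[0]=C('m')+0=2+0=2
L[1]='u': occ=0, LF[1]=C('u')+0=8+0=8
L[2]='l': occ=0, LF[2]=C('l')+0=1+0=1
L[3]='$': occ=0, LF[3]=C('$')+0=0+0=0
L[4]='s': occ=0, LF[4]=C('s')+0=6+0=6
L[5]='u': occ=1, LF[5]=C('u')+1=8+1=9
L[6]='r': occ=0, LF[6]=C('r')+0=5+0=5
L[7]='n': occ=0, LF[7]=C('n')+0=3+0=3
L[8]='n': occ=1, LF[8]=C('n')+1=3+1=4
L[9]='s': occ=1, LF[9]=C('s')+1=6+1=7

Answer: 2 8 1 0 6 9 5 3 4 7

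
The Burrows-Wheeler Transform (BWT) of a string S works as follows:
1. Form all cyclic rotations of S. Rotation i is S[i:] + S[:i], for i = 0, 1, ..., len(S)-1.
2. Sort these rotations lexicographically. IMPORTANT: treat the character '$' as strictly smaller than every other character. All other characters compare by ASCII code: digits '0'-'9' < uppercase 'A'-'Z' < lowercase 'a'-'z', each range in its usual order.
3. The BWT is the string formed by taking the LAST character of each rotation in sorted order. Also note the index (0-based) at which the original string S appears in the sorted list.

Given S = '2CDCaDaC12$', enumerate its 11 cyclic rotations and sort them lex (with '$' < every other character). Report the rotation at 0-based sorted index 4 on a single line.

All 11 rotations (rotation i = S[i:]+S[:i]):
  rot[0] = 2CDCaDaC12$
  rot[1] = CDCaDaC12$2
  rot[2] = DCaDaC12$2C
  rot[3] = CaDaC12$2CD
  rot[4] = aDaC12$2CDC
  rot[5] = DaC12$2CDCa
  rot[6] = aC12$2CDCaD
  rot[7] = C12$2CDCaDa
  rot[8] = 12$2CDCaDaC
  rot[9] = 2$2CDCaDaC1
  rot[10] = $2CDCaDaC12
Sorted (with $ < everything):
  sorted[0] = $2CDCaDaC12
  sorted[1] = 12$2CDCaDaC
  sorted[2] = 2$2CDCaDaC1
  sorted[3] = 2CDCaDaC12$
  sorted[4] = C12$2CDCaDa
  sorted[5] = CDCaDaC12$2
  sorted[6] = CaDaC12$2CD
  sorted[7] = DCaDaC12$2C
  sorted[8] = DaC12$2CDCa
  sorted[9] = aC12$2CDCaD
  sorted[10] = aDaC12$2CDC
sorted[4] = C12$2CDCaDa

Answer: C12$2CDCaDa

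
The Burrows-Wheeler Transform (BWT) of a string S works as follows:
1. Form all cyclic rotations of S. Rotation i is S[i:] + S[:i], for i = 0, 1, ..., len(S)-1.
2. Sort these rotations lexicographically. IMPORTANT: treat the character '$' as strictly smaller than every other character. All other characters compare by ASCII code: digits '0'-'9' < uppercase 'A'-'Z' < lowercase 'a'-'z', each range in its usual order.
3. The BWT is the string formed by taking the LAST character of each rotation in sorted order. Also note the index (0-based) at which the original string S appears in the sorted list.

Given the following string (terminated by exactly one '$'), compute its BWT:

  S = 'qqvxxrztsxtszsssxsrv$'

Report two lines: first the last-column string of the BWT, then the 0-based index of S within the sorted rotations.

Answer: v$qsxxzssttzxrqxssvsr
1

Derivation:
All 21 rotations (rotation i = S[i:]+S[:i]):
  rot[0] = qqvxxrztsxtszsssxsrv$
  rot[1] = qvxxrztsxtszsssxsrv$q
  rot[2] = vxxrztsxtszsssxsrv$qq
  rot[3] = xxrztsxtszsssxsrv$qqv
  rot[4] = xrztsxtszsssxsrv$qqvx
  rot[5] = rztsxtszsssxsrv$qqvxx
  rot[6] = ztsxtszsssxsrv$qqvxxr
  rot[7] = tsxtszsssxsrv$qqvxxrz
  rot[8] = sxtszsssxsrv$qqvxxrzt
  rot[9] = xtszsssxsrv$qqvxxrzts
  rot[10] = tszsssxsrv$qqvxxrztsx
  rot[11] = szsssxsrv$qqvxxrztsxt
  rot[12] = zsssxsrv$qqvxxrztsxts
  rot[13] = sssxsrv$qqvxxrztsxtsz
  rot[14] = ssxsrv$qqvxxrztsxtszs
  rot[15] = sxsrv$qqvxxrztsxtszss
  rot[16] = xsrv$qqvxxrztsxtszsss
  rot[17] = srv$qqvxxrztsxtszsssx
  rot[18] = rv$qqvxxrztsxtszsssxs
  rot[19] = v$qqvxxrztsxtszsssxsr
  rot[20] = $qqvxxrztsxtszsssxsrv
Sorted (with $ < everything):
  sorted[0] = $qqvxxrztsxtszsssxsrv  (last char: 'v')
  sorted[1] = qqvxxrztsxtszsssxsrv$  (last char: '$')
  sorted[2] = qvxxrztsxtszsssxsrv$q  (last char: 'q')
  sorted[3] = rv$qqvxxrztsxtszsssxs  (last char: 's')
  sorted[4] = rztsxtszsssxsrv$qqvxx  (last char: 'x')
  sorted[5] = srv$qqvxxrztsxtszsssx  (last char: 'x')
  sorted[6] = sssxsrv$qqvxxrztsxtsz  (last char: 'z')
  sorted[7] = ssxsrv$qqvxxrztsxtszs  (last char: 's')
  sorted[8] = sxsrv$qqvxxrztsxtszss  (last char: 's')
  sorted[9] = sxtszsssxsrv$qqvxxrzt  (last char: 't')
  sorted[10] = szsssxsrv$qqvxxrztsxt  (last char: 't')
  sorted[11] = tsxtszsssxsrv$qqvxxrz  (last char: 'z')
  sorted[12] = tszsssxsrv$qqvxxrztsx  (last char: 'x')
  sorted[13] = v$qqvxxrztsxtszsssxsr  (last char: 'r')
  sorted[14] = vxxrztsxtszsssxsrv$qq  (last char: 'q')
  sorted[15] = xrztsxtszsssxsrv$qqvx  (last char: 'x')
  sorted[16] = xsrv$qqvxxrztsxtszsss  (last char: 's')
  sorted[17] = xtszsssxsrv$qqvxxrzts  (last char: 's')
  sorted[18] = xxrztsxtszsssxsrv$qqv  (last char: 'v')
  sorted[19] = zsssxsrv$qqvxxrztsxts  (last char: 's')
  sorted[20] = ztsxtszsssxsrv$qqvxxr  (last char: 'r')
Last column: v$qsxxzssttzxrqxssvsr
Original string S is at sorted index 1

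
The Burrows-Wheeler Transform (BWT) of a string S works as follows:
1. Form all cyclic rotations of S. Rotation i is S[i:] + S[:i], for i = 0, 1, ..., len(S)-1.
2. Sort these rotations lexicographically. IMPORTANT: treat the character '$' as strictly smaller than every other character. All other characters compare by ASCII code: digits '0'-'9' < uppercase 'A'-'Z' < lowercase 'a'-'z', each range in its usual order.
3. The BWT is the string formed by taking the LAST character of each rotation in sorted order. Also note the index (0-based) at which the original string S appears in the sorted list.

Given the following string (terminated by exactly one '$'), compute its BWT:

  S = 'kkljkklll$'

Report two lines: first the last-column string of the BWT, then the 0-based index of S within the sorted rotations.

All 10 rotations (rotation i = S[i:]+S[:i]):
  rot[0] = kkljkklll$
  rot[1] = kljkklll$k
  rot[2] = ljkklll$kk
  rot[3] = jkklll$kkl
  rot[4] = kklll$kklj
  rot[5] = klll$kkljk
  rot[6] = lll$kkljkk
  rot[7] = ll$kkljkkl
  rot[8] = l$kkljkkll
  rot[9] = $kkljkklll
Sorted (with $ < everything):
  sorted[0] = $kkljkklll  (last char: 'l')
  sorted[1] = jkklll$kkl  (last char: 'l')
  sorted[2] = kkljkklll$  (last char: '$')
  sorted[3] = kklll$kklj  (last char: 'j')
  sorted[4] = kljkklll$k  (last char: 'k')
  sorted[5] = klll$kkljk  (last char: 'k')
  sorted[6] = l$kkljkkll  (last char: 'l')
  sorted[7] = ljkklll$kk  (last char: 'k')
  sorted[8] = ll$kkljkkl  (last char: 'l')
  sorted[9] = lll$kkljkk  (last char: 'k')
Last column: ll$jkklklk
Original string S is at sorted index 2

Answer: ll$jkklklk
2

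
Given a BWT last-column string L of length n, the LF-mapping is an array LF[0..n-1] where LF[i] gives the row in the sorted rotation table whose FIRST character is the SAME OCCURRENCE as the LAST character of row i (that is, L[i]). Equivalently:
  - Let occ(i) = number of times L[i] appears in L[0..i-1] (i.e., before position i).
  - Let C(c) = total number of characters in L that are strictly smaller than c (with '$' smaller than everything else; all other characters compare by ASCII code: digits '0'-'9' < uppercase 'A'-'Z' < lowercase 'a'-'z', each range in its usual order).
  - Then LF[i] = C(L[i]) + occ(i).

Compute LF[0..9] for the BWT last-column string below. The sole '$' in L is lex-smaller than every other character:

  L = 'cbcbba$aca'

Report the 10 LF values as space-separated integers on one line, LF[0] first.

Answer: 7 4 8 5 6 1 0 2 9 3

Derivation:
Char counts: '$':1, 'a':3, 'b':3, 'c':3
C (first-col start): C('$')=0, C('a')=1, C('b')=4, C('c')=7
L[0]='c': occ=0, LF[0]=C('c')+0=7+0=7
L[1]='b': occ=0, LF[1]=C('b')+0=4+0=4
L[2]='c': occ=1, LF[2]=C('c')+1=7+1=8
L[3]='b': occ=1, LF[3]=C('b')+1=4+1=5
L[4]='b': occ=2, LF[4]=C('b')+2=4+2=6
L[5]='a': occ=0, LF[5]=C('a')+0=1+0=1
L[6]='$': occ=0, LF[6]=C('$')+0=0+0=0
L[7]='a': occ=1, LF[7]=C('a')+1=1+1=2
L[8]='c': occ=2, LF[8]=C('c')+2=7+2=9
L[9]='a': occ=2, LF[9]=C('a')+2=1+2=3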